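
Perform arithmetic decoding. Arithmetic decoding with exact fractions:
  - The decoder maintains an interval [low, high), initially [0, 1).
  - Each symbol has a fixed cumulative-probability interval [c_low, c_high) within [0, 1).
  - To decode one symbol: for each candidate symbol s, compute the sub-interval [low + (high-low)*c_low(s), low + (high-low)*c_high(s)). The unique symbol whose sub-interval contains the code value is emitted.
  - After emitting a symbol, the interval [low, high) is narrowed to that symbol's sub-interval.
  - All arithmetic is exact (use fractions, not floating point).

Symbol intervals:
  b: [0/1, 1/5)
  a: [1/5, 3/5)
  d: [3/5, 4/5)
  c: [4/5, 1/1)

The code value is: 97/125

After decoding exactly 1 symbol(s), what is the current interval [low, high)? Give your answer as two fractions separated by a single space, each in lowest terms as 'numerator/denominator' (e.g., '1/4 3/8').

Step 1: interval [0/1, 1/1), width = 1/1 - 0/1 = 1/1
  'b': [0/1 + 1/1*0/1, 0/1 + 1/1*1/5) = [0/1, 1/5)
  'a': [0/1 + 1/1*1/5, 0/1 + 1/1*3/5) = [1/5, 3/5)
  'd': [0/1 + 1/1*3/5, 0/1 + 1/1*4/5) = [3/5, 4/5) <- contains code 97/125
  'c': [0/1 + 1/1*4/5, 0/1 + 1/1*1/1) = [4/5, 1/1)
  emit 'd', narrow to [3/5, 4/5)

Answer: 3/5 4/5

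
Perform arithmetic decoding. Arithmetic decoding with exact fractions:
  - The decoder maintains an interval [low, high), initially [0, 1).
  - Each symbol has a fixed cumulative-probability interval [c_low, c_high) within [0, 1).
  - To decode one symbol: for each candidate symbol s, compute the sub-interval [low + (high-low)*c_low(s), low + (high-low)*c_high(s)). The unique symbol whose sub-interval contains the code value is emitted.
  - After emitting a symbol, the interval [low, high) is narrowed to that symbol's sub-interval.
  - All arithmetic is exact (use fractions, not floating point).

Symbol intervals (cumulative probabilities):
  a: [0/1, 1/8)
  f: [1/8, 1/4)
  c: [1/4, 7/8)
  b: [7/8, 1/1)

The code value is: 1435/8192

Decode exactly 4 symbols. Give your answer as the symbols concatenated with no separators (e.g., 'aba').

Step 1: interval [0/1, 1/1), width = 1/1 - 0/1 = 1/1
  'a': [0/1 + 1/1*0/1, 0/1 + 1/1*1/8) = [0/1, 1/8)
  'f': [0/1 + 1/1*1/8, 0/1 + 1/1*1/4) = [1/8, 1/4) <- contains code 1435/8192
  'c': [0/1 + 1/1*1/4, 0/1 + 1/1*7/8) = [1/4, 7/8)
  'b': [0/1 + 1/1*7/8, 0/1 + 1/1*1/1) = [7/8, 1/1)
  emit 'f', narrow to [1/8, 1/4)
Step 2: interval [1/8, 1/4), width = 1/4 - 1/8 = 1/8
  'a': [1/8 + 1/8*0/1, 1/8 + 1/8*1/8) = [1/8, 9/64)
  'f': [1/8 + 1/8*1/8, 1/8 + 1/8*1/4) = [9/64, 5/32)
  'c': [1/8 + 1/8*1/4, 1/8 + 1/8*7/8) = [5/32, 15/64) <- contains code 1435/8192
  'b': [1/8 + 1/8*7/8, 1/8 + 1/8*1/1) = [15/64, 1/4)
  emit 'c', narrow to [5/32, 15/64)
Step 3: interval [5/32, 15/64), width = 15/64 - 5/32 = 5/64
  'a': [5/32 + 5/64*0/1, 5/32 + 5/64*1/8) = [5/32, 85/512)
  'f': [5/32 + 5/64*1/8, 5/32 + 5/64*1/4) = [85/512, 45/256) <- contains code 1435/8192
  'c': [5/32 + 5/64*1/4, 5/32 + 5/64*7/8) = [45/256, 115/512)
  'b': [5/32 + 5/64*7/8, 5/32 + 5/64*1/1) = [115/512, 15/64)
  emit 'f', narrow to [85/512, 45/256)
Step 4: interval [85/512, 45/256), width = 45/256 - 85/512 = 5/512
  'a': [85/512 + 5/512*0/1, 85/512 + 5/512*1/8) = [85/512, 685/4096)
  'f': [85/512 + 5/512*1/8, 85/512 + 5/512*1/4) = [685/4096, 345/2048)
  'c': [85/512 + 5/512*1/4, 85/512 + 5/512*7/8) = [345/2048, 715/4096)
  'b': [85/512 + 5/512*7/8, 85/512 + 5/512*1/1) = [715/4096, 45/256) <- contains code 1435/8192
  emit 'b', narrow to [715/4096, 45/256)

Answer: fcfb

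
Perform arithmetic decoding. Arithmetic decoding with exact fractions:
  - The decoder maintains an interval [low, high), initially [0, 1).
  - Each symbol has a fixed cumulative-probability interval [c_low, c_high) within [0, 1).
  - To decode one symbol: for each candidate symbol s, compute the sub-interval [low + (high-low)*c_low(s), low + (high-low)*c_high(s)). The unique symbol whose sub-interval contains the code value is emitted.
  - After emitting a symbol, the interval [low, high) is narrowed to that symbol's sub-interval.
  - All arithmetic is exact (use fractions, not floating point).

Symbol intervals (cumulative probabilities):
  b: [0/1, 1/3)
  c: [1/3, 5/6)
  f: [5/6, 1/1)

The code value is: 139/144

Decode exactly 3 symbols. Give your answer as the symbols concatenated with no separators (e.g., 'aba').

Step 1: interval [0/1, 1/1), width = 1/1 - 0/1 = 1/1
  'b': [0/1 + 1/1*0/1, 0/1 + 1/1*1/3) = [0/1, 1/3)
  'c': [0/1 + 1/1*1/3, 0/1 + 1/1*5/6) = [1/3, 5/6)
  'f': [0/1 + 1/1*5/6, 0/1 + 1/1*1/1) = [5/6, 1/1) <- contains code 139/144
  emit 'f', narrow to [5/6, 1/1)
Step 2: interval [5/6, 1/1), width = 1/1 - 5/6 = 1/6
  'b': [5/6 + 1/6*0/1, 5/6 + 1/6*1/3) = [5/6, 8/9)
  'c': [5/6 + 1/6*1/3, 5/6 + 1/6*5/6) = [8/9, 35/36) <- contains code 139/144
  'f': [5/6 + 1/6*5/6, 5/6 + 1/6*1/1) = [35/36, 1/1)
  emit 'c', narrow to [8/9, 35/36)
Step 3: interval [8/9, 35/36), width = 35/36 - 8/9 = 1/12
  'b': [8/9 + 1/12*0/1, 8/9 + 1/12*1/3) = [8/9, 11/12)
  'c': [8/9 + 1/12*1/3, 8/9 + 1/12*5/6) = [11/12, 23/24)
  'f': [8/9 + 1/12*5/6, 8/9 + 1/12*1/1) = [23/24, 35/36) <- contains code 139/144
  emit 'f', narrow to [23/24, 35/36)

Answer: fcf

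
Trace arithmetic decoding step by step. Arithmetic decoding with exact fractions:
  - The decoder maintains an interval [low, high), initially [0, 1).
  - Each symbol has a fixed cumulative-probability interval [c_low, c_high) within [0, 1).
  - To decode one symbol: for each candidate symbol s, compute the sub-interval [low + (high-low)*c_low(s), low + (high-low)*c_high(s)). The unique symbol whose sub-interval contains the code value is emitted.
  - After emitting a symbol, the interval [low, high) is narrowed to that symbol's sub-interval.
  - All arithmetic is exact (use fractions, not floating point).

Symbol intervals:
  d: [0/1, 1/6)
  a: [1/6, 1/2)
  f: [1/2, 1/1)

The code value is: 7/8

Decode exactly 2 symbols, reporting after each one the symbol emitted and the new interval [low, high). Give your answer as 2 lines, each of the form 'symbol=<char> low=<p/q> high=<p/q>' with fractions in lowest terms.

Answer: symbol=f low=1/2 high=1/1
symbol=f low=3/4 high=1/1

Derivation:
Step 1: interval [0/1, 1/1), width = 1/1 - 0/1 = 1/1
  'd': [0/1 + 1/1*0/1, 0/1 + 1/1*1/6) = [0/1, 1/6)
  'a': [0/1 + 1/1*1/6, 0/1 + 1/1*1/2) = [1/6, 1/2)
  'f': [0/1 + 1/1*1/2, 0/1 + 1/1*1/1) = [1/2, 1/1) <- contains code 7/8
  emit 'f', narrow to [1/2, 1/1)
Step 2: interval [1/2, 1/1), width = 1/1 - 1/2 = 1/2
  'd': [1/2 + 1/2*0/1, 1/2 + 1/2*1/6) = [1/2, 7/12)
  'a': [1/2 + 1/2*1/6, 1/2 + 1/2*1/2) = [7/12, 3/4)
  'f': [1/2 + 1/2*1/2, 1/2 + 1/2*1/1) = [3/4, 1/1) <- contains code 7/8
  emit 'f', narrow to [3/4, 1/1)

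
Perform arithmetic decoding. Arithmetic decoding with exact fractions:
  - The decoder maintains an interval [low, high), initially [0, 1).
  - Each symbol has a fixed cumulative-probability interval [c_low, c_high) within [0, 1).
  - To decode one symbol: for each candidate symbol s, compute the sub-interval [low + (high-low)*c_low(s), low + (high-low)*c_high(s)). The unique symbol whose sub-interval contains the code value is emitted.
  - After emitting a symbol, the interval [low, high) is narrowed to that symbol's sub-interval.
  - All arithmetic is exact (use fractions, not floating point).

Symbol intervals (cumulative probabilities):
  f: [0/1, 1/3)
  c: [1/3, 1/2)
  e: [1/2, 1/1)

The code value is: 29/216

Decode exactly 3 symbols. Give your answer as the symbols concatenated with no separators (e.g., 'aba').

Answer: fcc

Derivation:
Step 1: interval [0/1, 1/1), width = 1/1 - 0/1 = 1/1
  'f': [0/1 + 1/1*0/1, 0/1 + 1/1*1/3) = [0/1, 1/3) <- contains code 29/216
  'c': [0/1 + 1/1*1/3, 0/1 + 1/1*1/2) = [1/3, 1/2)
  'e': [0/1 + 1/1*1/2, 0/1 + 1/1*1/1) = [1/2, 1/1)
  emit 'f', narrow to [0/1, 1/3)
Step 2: interval [0/1, 1/3), width = 1/3 - 0/1 = 1/3
  'f': [0/1 + 1/3*0/1, 0/1 + 1/3*1/3) = [0/1, 1/9)
  'c': [0/1 + 1/3*1/3, 0/1 + 1/3*1/2) = [1/9, 1/6) <- contains code 29/216
  'e': [0/1 + 1/3*1/2, 0/1 + 1/3*1/1) = [1/6, 1/3)
  emit 'c', narrow to [1/9, 1/6)
Step 3: interval [1/9, 1/6), width = 1/6 - 1/9 = 1/18
  'f': [1/9 + 1/18*0/1, 1/9 + 1/18*1/3) = [1/9, 7/54)
  'c': [1/9 + 1/18*1/3, 1/9 + 1/18*1/2) = [7/54, 5/36) <- contains code 29/216
  'e': [1/9 + 1/18*1/2, 1/9 + 1/18*1/1) = [5/36, 1/6)
  emit 'c', narrow to [7/54, 5/36)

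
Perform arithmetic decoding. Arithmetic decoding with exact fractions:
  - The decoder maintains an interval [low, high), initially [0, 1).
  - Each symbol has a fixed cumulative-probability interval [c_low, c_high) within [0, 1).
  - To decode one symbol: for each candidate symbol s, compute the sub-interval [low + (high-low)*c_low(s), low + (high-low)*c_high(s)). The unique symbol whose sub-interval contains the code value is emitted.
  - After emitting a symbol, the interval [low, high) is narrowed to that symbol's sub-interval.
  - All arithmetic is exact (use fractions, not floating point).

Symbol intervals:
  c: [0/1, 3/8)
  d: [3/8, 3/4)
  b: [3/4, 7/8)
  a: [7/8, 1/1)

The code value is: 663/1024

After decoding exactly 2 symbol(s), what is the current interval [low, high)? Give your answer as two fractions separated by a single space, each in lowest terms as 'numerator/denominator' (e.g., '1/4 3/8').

Answer: 33/64 21/32

Derivation:
Step 1: interval [0/1, 1/1), width = 1/1 - 0/1 = 1/1
  'c': [0/1 + 1/1*0/1, 0/1 + 1/1*3/8) = [0/1, 3/8)
  'd': [0/1 + 1/1*3/8, 0/1 + 1/1*3/4) = [3/8, 3/4) <- contains code 663/1024
  'b': [0/1 + 1/1*3/4, 0/1 + 1/1*7/8) = [3/4, 7/8)
  'a': [0/1 + 1/1*7/8, 0/1 + 1/1*1/1) = [7/8, 1/1)
  emit 'd', narrow to [3/8, 3/4)
Step 2: interval [3/8, 3/4), width = 3/4 - 3/8 = 3/8
  'c': [3/8 + 3/8*0/1, 3/8 + 3/8*3/8) = [3/8, 33/64)
  'd': [3/8 + 3/8*3/8, 3/8 + 3/8*3/4) = [33/64, 21/32) <- contains code 663/1024
  'b': [3/8 + 3/8*3/4, 3/8 + 3/8*7/8) = [21/32, 45/64)
  'a': [3/8 + 3/8*7/8, 3/8 + 3/8*1/1) = [45/64, 3/4)
  emit 'd', narrow to [33/64, 21/32)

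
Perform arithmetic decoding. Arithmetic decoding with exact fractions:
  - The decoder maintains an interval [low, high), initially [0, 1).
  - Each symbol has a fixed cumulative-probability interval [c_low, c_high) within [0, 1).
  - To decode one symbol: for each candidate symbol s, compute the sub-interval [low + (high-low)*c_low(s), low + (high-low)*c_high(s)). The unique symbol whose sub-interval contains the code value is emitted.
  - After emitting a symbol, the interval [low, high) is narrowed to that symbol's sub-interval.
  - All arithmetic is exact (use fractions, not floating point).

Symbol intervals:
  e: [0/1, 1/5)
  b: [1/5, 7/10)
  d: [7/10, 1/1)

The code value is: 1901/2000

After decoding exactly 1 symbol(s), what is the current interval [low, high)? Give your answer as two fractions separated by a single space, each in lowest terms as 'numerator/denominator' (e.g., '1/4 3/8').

Answer: 7/10 1/1

Derivation:
Step 1: interval [0/1, 1/1), width = 1/1 - 0/1 = 1/1
  'e': [0/1 + 1/1*0/1, 0/1 + 1/1*1/5) = [0/1, 1/5)
  'b': [0/1 + 1/1*1/5, 0/1 + 1/1*7/10) = [1/5, 7/10)
  'd': [0/1 + 1/1*7/10, 0/1 + 1/1*1/1) = [7/10, 1/1) <- contains code 1901/2000
  emit 'd', narrow to [7/10, 1/1)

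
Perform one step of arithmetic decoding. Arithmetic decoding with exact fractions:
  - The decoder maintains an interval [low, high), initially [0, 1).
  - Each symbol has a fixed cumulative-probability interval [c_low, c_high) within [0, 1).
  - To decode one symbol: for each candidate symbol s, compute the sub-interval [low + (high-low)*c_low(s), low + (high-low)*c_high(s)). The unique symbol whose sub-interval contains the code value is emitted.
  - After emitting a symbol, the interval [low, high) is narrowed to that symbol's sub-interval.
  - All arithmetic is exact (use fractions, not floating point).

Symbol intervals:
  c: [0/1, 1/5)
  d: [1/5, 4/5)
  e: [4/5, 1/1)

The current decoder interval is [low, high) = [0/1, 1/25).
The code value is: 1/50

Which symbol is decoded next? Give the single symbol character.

Interval width = high − low = 1/25 − 0/1 = 1/25
Scaled code = (code − low) / width = (1/50 − 0/1) / 1/25 = 1/2
  c: [0/1, 1/5) 
  d: [1/5, 4/5) ← scaled code falls here ✓
  e: [4/5, 1/1) 

Answer: d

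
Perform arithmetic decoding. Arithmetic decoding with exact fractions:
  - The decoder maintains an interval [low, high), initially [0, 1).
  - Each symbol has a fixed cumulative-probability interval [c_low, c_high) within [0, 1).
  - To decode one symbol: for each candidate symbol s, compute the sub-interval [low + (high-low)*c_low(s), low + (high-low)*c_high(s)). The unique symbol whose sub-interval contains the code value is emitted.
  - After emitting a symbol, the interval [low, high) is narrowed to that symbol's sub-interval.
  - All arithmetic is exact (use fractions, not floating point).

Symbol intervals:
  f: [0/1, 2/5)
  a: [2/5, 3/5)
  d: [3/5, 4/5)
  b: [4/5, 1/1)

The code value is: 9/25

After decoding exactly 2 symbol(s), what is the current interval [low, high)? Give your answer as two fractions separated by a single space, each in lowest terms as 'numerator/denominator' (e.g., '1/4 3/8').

Answer: 8/25 2/5

Derivation:
Step 1: interval [0/1, 1/1), width = 1/1 - 0/1 = 1/1
  'f': [0/1 + 1/1*0/1, 0/1 + 1/1*2/5) = [0/1, 2/5) <- contains code 9/25
  'a': [0/1 + 1/1*2/5, 0/1 + 1/1*3/5) = [2/5, 3/5)
  'd': [0/1 + 1/1*3/5, 0/1 + 1/1*4/5) = [3/5, 4/5)
  'b': [0/1 + 1/1*4/5, 0/1 + 1/1*1/1) = [4/5, 1/1)
  emit 'f', narrow to [0/1, 2/5)
Step 2: interval [0/1, 2/5), width = 2/5 - 0/1 = 2/5
  'f': [0/1 + 2/5*0/1, 0/1 + 2/5*2/5) = [0/1, 4/25)
  'a': [0/1 + 2/5*2/5, 0/1 + 2/5*3/5) = [4/25, 6/25)
  'd': [0/1 + 2/5*3/5, 0/1 + 2/5*4/5) = [6/25, 8/25)
  'b': [0/1 + 2/5*4/5, 0/1 + 2/5*1/1) = [8/25, 2/5) <- contains code 9/25
  emit 'b', narrow to [8/25, 2/5)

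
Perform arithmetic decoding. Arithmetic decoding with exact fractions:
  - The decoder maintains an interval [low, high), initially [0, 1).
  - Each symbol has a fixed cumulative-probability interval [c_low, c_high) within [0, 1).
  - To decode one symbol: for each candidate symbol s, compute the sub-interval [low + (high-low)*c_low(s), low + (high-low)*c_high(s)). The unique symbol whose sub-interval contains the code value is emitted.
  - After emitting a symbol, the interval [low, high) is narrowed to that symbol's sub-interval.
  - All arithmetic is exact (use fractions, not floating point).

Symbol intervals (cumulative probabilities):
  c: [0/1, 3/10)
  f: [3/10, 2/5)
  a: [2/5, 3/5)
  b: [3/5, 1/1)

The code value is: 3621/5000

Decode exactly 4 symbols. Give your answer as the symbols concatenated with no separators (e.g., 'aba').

Answer: bfcf

Derivation:
Step 1: interval [0/1, 1/1), width = 1/1 - 0/1 = 1/1
  'c': [0/1 + 1/1*0/1, 0/1 + 1/1*3/10) = [0/1, 3/10)
  'f': [0/1 + 1/1*3/10, 0/1 + 1/1*2/5) = [3/10, 2/5)
  'a': [0/1 + 1/1*2/5, 0/1 + 1/1*3/5) = [2/5, 3/5)
  'b': [0/1 + 1/1*3/5, 0/1 + 1/1*1/1) = [3/5, 1/1) <- contains code 3621/5000
  emit 'b', narrow to [3/5, 1/1)
Step 2: interval [3/5, 1/1), width = 1/1 - 3/5 = 2/5
  'c': [3/5 + 2/5*0/1, 3/5 + 2/5*3/10) = [3/5, 18/25)
  'f': [3/5 + 2/5*3/10, 3/5 + 2/5*2/5) = [18/25, 19/25) <- contains code 3621/5000
  'a': [3/5 + 2/5*2/5, 3/5 + 2/5*3/5) = [19/25, 21/25)
  'b': [3/5 + 2/5*3/5, 3/5 + 2/5*1/1) = [21/25, 1/1)
  emit 'f', narrow to [18/25, 19/25)
Step 3: interval [18/25, 19/25), width = 19/25 - 18/25 = 1/25
  'c': [18/25 + 1/25*0/1, 18/25 + 1/25*3/10) = [18/25, 183/250) <- contains code 3621/5000
  'f': [18/25 + 1/25*3/10, 18/25 + 1/25*2/5) = [183/250, 92/125)
  'a': [18/25 + 1/25*2/5, 18/25 + 1/25*3/5) = [92/125, 93/125)
  'b': [18/25 + 1/25*3/5, 18/25 + 1/25*1/1) = [93/125, 19/25)
  emit 'c', narrow to [18/25, 183/250)
Step 4: interval [18/25, 183/250), width = 183/250 - 18/25 = 3/250
  'c': [18/25 + 3/250*0/1, 18/25 + 3/250*3/10) = [18/25, 1809/2500)
  'f': [18/25 + 3/250*3/10, 18/25 + 3/250*2/5) = [1809/2500, 453/625) <- contains code 3621/5000
  'a': [18/25 + 3/250*2/5, 18/25 + 3/250*3/5) = [453/625, 909/1250)
  'b': [18/25 + 3/250*3/5, 18/25 + 3/250*1/1) = [909/1250, 183/250)
  emit 'f', narrow to [1809/2500, 453/625)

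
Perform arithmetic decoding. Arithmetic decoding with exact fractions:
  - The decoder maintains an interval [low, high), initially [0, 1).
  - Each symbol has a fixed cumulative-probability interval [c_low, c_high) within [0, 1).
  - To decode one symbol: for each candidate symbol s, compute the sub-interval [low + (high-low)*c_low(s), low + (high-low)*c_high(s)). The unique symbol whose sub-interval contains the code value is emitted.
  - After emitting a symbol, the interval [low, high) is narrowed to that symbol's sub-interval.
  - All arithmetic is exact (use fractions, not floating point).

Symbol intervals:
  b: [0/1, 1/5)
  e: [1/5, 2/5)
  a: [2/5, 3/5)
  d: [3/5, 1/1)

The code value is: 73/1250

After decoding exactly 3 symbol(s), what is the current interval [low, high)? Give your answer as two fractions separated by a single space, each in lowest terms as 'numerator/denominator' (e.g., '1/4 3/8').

Answer: 7/125 8/125

Derivation:
Step 1: interval [0/1, 1/1), width = 1/1 - 0/1 = 1/1
  'b': [0/1 + 1/1*0/1, 0/1 + 1/1*1/5) = [0/1, 1/5) <- contains code 73/1250
  'e': [0/1 + 1/1*1/5, 0/1 + 1/1*2/5) = [1/5, 2/5)
  'a': [0/1 + 1/1*2/5, 0/1 + 1/1*3/5) = [2/5, 3/5)
  'd': [0/1 + 1/1*3/5, 0/1 + 1/1*1/1) = [3/5, 1/1)
  emit 'b', narrow to [0/1, 1/5)
Step 2: interval [0/1, 1/5), width = 1/5 - 0/1 = 1/5
  'b': [0/1 + 1/5*0/1, 0/1 + 1/5*1/5) = [0/1, 1/25)
  'e': [0/1 + 1/5*1/5, 0/1 + 1/5*2/5) = [1/25, 2/25) <- contains code 73/1250
  'a': [0/1 + 1/5*2/5, 0/1 + 1/5*3/5) = [2/25, 3/25)
  'd': [0/1 + 1/5*3/5, 0/1 + 1/5*1/1) = [3/25, 1/5)
  emit 'e', narrow to [1/25, 2/25)
Step 3: interval [1/25, 2/25), width = 2/25 - 1/25 = 1/25
  'b': [1/25 + 1/25*0/1, 1/25 + 1/25*1/5) = [1/25, 6/125)
  'e': [1/25 + 1/25*1/5, 1/25 + 1/25*2/5) = [6/125, 7/125)
  'a': [1/25 + 1/25*2/5, 1/25 + 1/25*3/5) = [7/125, 8/125) <- contains code 73/1250
  'd': [1/25 + 1/25*3/5, 1/25 + 1/25*1/1) = [8/125, 2/25)
  emit 'a', narrow to [7/125, 8/125)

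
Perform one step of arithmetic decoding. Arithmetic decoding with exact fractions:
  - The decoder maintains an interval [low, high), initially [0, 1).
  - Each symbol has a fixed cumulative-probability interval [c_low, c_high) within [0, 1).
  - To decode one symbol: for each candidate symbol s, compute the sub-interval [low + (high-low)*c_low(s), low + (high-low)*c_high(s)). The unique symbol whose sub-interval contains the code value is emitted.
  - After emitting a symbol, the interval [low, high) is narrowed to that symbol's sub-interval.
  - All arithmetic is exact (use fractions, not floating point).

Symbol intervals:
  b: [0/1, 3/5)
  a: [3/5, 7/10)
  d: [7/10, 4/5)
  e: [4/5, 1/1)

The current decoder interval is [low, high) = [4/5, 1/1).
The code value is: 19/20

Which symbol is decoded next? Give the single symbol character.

Interval width = high − low = 1/1 − 4/5 = 1/5
Scaled code = (code − low) / width = (19/20 − 4/5) / 1/5 = 3/4
  b: [0/1, 3/5) 
  a: [3/5, 7/10) 
  d: [7/10, 4/5) ← scaled code falls here ✓
  e: [4/5, 1/1) 

Answer: d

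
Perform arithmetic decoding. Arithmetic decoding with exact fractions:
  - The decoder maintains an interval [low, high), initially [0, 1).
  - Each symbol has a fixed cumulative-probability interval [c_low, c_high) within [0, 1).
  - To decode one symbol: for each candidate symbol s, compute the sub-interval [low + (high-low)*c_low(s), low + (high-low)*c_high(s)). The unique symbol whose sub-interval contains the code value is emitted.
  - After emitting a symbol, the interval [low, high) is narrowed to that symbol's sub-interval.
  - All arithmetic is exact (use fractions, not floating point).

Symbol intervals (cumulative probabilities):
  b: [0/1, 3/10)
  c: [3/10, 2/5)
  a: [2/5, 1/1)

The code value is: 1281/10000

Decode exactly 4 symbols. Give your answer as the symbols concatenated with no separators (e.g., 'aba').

Answer: babb

Derivation:
Step 1: interval [0/1, 1/1), width = 1/1 - 0/1 = 1/1
  'b': [0/1 + 1/1*0/1, 0/1 + 1/1*3/10) = [0/1, 3/10) <- contains code 1281/10000
  'c': [0/1 + 1/1*3/10, 0/1 + 1/1*2/5) = [3/10, 2/5)
  'a': [0/1 + 1/1*2/5, 0/1 + 1/1*1/1) = [2/5, 1/1)
  emit 'b', narrow to [0/1, 3/10)
Step 2: interval [0/1, 3/10), width = 3/10 - 0/1 = 3/10
  'b': [0/1 + 3/10*0/1, 0/1 + 3/10*3/10) = [0/1, 9/100)
  'c': [0/1 + 3/10*3/10, 0/1 + 3/10*2/5) = [9/100, 3/25)
  'a': [0/1 + 3/10*2/5, 0/1 + 3/10*1/1) = [3/25, 3/10) <- contains code 1281/10000
  emit 'a', narrow to [3/25, 3/10)
Step 3: interval [3/25, 3/10), width = 3/10 - 3/25 = 9/50
  'b': [3/25 + 9/50*0/1, 3/25 + 9/50*3/10) = [3/25, 87/500) <- contains code 1281/10000
  'c': [3/25 + 9/50*3/10, 3/25 + 9/50*2/5) = [87/500, 24/125)
  'a': [3/25 + 9/50*2/5, 3/25 + 9/50*1/1) = [24/125, 3/10)
  emit 'b', narrow to [3/25, 87/500)
Step 4: interval [3/25, 87/500), width = 87/500 - 3/25 = 27/500
  'b': [3/25 + 27/500*0/1, 3/25 + 27/500*3/10) = [3/25, 681/5000) <- contains code 1281/10000
  'c': [3/25 + 27/500*3/10, 3/25 + 27/500*2/5) = [681/5000, 177/1250)
  'a': [3/25 + 27/500*2/5, 3/25 + 27/500*1/1) = [177/1250, 87/500)
  emit 'b', narrow to [3/25, 681/5000)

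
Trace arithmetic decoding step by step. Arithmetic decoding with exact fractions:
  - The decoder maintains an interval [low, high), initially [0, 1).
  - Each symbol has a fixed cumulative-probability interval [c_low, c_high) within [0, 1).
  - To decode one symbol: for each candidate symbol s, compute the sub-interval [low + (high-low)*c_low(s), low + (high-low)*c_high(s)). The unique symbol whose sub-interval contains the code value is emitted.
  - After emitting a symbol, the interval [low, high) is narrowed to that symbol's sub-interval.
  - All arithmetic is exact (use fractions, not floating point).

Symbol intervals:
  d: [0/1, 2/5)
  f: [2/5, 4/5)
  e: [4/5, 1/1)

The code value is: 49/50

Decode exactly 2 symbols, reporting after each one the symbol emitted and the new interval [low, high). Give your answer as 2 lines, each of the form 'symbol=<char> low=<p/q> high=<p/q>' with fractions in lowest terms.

Answer: symbol=e low=4/5 high=1/1
symbol=e low=24/25 high=1/1

Derivation:
Step 1: interval [0/1, 1/1), width = 1/1 - 0/1 = 1/1
  'd': [0/1 + 1/1*0/1, 0/1 + 1/1*2/5) = [0/1, 2/5)
  'f': [0/1 + 1/1*2/5, 0/1 + 1/1*4/5) = [2/5, 4/5)
  'e': [0/1 + 1/1*4/5, 0/1 + 1/1*1/1) = [4/5, 1/1) <- contains code 49/50
  emit 'e', narrow to [4/5, 1/1)
Step 2: interval [4/5, 1/1), width = 1/1 - 4/5 = 1/5
  'd': [4/5 + 1/5*0/1, 4/5 + 1/5*2/5) = [4/5, 22/25)
  'f': [4/5 + 1/5*2/5, 4/5 + 1/5*4/5) = [22/25, 24/25)
  'e': [4/5 + 1/5*4/5, 4/5 + 1/5*1/1) = [24/25, 1/1) <- contains code 49/50
  emit 'e', narrow to [24/25, 1/1)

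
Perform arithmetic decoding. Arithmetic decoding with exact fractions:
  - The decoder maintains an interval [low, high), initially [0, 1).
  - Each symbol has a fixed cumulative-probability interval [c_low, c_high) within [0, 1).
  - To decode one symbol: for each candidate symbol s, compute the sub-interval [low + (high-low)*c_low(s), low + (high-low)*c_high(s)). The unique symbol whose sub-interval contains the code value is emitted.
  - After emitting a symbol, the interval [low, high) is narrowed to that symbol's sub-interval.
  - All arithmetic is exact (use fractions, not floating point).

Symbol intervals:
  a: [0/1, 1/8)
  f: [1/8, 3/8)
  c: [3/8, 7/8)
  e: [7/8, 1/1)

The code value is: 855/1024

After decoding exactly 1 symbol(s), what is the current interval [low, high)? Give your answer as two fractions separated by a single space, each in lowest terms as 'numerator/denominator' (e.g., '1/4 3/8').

Step 1: interval [0/1, 1/1), width = 1/1 - 0/1 = 1/1
  'a': [0/1 + 1/1*0/1, 0/1 + 1/1*1/8) = [0/1, 1/8)
  'f': [0/1 + 1/1*1/8, 0/1 + 1/1*3/8) = [1/8, 3/8)
  'c': [0/1 + 1/1*3/8, 0/1 + 1/1*7/8) = [3/8, 7/8) <- contains code 855/1024
  'e': [0/1 + 1/1*7/8, 0/1 + 1/1*1/1) = [7/8, 1/1)
  emit 'c', narrow to [3/8, 7/8)

Answer: 3/8 7/8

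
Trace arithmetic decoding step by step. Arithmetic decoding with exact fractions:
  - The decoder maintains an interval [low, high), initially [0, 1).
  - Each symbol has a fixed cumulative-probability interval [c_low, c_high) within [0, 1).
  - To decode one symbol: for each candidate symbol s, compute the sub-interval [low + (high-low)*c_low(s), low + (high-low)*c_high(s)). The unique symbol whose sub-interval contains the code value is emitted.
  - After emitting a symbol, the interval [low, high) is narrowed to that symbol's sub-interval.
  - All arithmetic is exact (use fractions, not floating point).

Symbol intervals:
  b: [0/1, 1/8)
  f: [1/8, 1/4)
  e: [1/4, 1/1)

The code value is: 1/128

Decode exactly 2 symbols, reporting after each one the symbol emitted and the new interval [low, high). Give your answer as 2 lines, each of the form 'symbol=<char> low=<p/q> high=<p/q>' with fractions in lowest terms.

Step 1: interval [0/1, 1/1), width = 1/1 - 0/1 = 1/1
  'b': [0/1 + 1/1*0/1, 0/1 + 1/1*1/8) = [0/1, 1/8) <- contains code 1/128
  'f': [0/1 + 1/1*1/8, 0/1 + 1/1*1/4) = [1/8, 1/4)
  'e': [0/1 + 1/1*1/4, 0/1 + 1/1*1/1) = [1/4, 1/1)
  emit 'b', narrow to [0/1, 1/8)
Step 2: interval [0/1, 1/8), width = 1/8 - 0/1 = 1/8
  'b': [0/1 + 1/8*0/1, 0/1 + 1/8*1/8) = [0/1, 1/64) <- contains code 1/128
  'f': [0/1 + 1/8*1/8, 0/1 + 1/8*1/4) = [1/64, 1/32)
  'e': [0/1 + 1/8*1/4, 0/1 + 1/8*1/1) = [1/32, 1/8)
  emit 'b', narrow to [0/1, 1/64)

Answer: symbol=b low=0/1 high=1/8
symbol=b low=0/1 high=1/64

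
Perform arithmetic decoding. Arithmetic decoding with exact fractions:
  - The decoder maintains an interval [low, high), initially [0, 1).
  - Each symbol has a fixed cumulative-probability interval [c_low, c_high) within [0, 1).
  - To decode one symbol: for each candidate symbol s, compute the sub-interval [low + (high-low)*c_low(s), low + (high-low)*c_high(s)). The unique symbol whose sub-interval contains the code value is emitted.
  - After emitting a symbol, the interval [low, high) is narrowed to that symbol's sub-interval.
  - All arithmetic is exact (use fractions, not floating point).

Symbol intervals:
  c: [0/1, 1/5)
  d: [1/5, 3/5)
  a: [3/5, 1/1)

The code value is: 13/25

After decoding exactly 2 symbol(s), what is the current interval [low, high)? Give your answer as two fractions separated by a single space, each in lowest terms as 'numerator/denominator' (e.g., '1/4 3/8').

Answer: 11/25 3/5

Derivation:
Step 1: interval [0/1, 1/1), width = 1/1 - 0/1 = 1/1
  'c': [0/1 + 1/1*0/1, 0/1 + 1/1*1/5) = [0/1, 1/5)
  'd': [0/1 + 1/1*1/5, 0/1 + 1/1*3/5) = [1/5, 3/5) <- contains code 13/25
  'a': [0/1 + 1/1*3/5, 0/1 + 1/1*1/1) = [3/5, 1/1)
  emit 'd', narrow to [1/5, 3/5)
Step 2: interval [1/5, 3/5), width = 3/5 - 1/5 = 2/5
  'c': [1/5 + 2/5*0/1, 1/5 + 2/5*1/5) = [1/5, 7/25)
  'd': [1/5 + 2/5*1/5, 1/5 + 2/5*3/5) = [7/25, 11/25)
  'a': [1/5 + 2/5*3/5, 1/5 + 2/5*1/1) = [11/25, 3/5) <- contains code 13/25
  emit 'a', narrow to [11/25, 3/5)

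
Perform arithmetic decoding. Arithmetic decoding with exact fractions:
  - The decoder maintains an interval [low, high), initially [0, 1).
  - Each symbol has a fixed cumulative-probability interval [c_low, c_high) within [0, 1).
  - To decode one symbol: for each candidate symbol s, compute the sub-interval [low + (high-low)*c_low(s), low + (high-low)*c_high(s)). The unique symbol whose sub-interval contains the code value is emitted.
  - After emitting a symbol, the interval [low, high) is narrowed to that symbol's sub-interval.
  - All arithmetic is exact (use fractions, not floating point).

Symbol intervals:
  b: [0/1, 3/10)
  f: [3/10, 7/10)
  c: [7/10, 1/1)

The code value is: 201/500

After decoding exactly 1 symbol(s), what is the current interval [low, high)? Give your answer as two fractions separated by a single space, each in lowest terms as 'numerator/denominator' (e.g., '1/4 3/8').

Step 1: interval [0/1, 1/1), width = 1/1 - 0/1 = 1/1
  'b': [0/1 + 1/1*0/1, 0/1 + 1/1*3/10) = [0/1, 3/10)
  'f': [0/1 + 1/1*3/10, 0/1 + 1/1*7/10) = [3/10, 7/10) <- contains code 201/500
  'c': [0/1 + 1/1*7/10, 0/1 + 1/1*1/1) = [7/10, 1/1)
  emit 'f', narrow to [3/10, 7/10)

Answer: 3/10 7/10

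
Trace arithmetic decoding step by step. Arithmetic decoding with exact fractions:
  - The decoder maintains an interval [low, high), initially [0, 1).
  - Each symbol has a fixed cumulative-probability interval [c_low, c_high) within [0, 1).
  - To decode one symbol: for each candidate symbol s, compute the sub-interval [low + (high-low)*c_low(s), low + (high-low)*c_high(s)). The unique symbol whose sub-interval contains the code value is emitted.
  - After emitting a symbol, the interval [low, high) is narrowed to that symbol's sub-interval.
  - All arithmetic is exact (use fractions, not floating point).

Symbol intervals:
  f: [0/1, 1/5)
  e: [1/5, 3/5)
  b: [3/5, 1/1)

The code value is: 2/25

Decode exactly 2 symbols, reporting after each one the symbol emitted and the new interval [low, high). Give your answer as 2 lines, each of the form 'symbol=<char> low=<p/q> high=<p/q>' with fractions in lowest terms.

Step 1: interval [0/1, 1/1), width = 1/1 - 0/1 = 1/1
  'f': [0/1 + 1/1*0/1, 0/1 + 1/1*1/5) = [0/1, 1/5) <- contains code 2/25
  'e': [0/1 + 1/1*1/5, 0/1 + 1/1*3/5) = [1/5, 3/5)
  'b': [0/1 + 1/1*3/5, 0/1 + 1/1*1/1) = [3/5, 1/1)
  emit 'f', narrow to [0/1, 1/5)
Step 2: interval [0/1, 1/5), width = 1/5 - 0/1 = 1/5
  'f': [0/1 + 1/5*0/1, 0/1 + 1/5*1/5) = [0/1, 1/25)
  'e': [0/1 + 1/5*1/5, 0/1 + 1/5*3/5) = [1/25, 3/25) <- contains code 2/25
  'b': [0/1 + 1/5*3/5, 0/1 + 1/5*1/1) = [3/25, 1/5)
  emit 'e', narrow to [1/25, 3/25)

Answer: symbol=f low=0/1 high=1/5
symbol=e low=1/25 high=3/25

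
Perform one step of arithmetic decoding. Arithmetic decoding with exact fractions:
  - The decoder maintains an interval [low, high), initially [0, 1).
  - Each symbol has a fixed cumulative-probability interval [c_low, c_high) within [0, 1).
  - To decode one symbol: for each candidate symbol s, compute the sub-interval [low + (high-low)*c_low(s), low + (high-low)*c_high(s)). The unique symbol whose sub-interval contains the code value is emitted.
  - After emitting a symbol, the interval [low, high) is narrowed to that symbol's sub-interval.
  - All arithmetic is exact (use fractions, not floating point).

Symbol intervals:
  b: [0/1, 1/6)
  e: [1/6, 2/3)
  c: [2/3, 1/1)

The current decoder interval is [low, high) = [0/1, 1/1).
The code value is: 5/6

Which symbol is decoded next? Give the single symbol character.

Answer: c

Derivation:
Interval width = high − low = 1/1 − 0/1 = 1/1
Scaled code = (code − low) / width = (5/6 − 0/1) / 1/1 = 5/6
  b: [0/1, 1/6) 
  e: [1/6, 2/3) 
  c: [2/3, 1/1) ← scaled code falls here ✓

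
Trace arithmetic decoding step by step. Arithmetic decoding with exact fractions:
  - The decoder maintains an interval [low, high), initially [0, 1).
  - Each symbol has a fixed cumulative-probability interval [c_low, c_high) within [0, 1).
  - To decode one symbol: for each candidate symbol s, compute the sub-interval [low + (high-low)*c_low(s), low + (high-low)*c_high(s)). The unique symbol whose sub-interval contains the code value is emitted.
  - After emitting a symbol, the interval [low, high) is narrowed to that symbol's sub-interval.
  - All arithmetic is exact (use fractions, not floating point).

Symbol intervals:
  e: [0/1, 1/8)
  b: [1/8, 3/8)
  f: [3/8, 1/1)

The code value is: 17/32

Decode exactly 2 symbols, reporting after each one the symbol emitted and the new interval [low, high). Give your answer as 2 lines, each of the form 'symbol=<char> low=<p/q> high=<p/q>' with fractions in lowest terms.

Answer: symbol=f low=3/8 high=1/1
symbol=b low=29/64 high=39/64

Derivation:
Step 1: interval [0/1, 1/1), width = 1/1 - 0/1 = 1/1
  'e': [0/1 + 1/1*0/1, 0/1 + 1/1*1/8) = [0/1, 1/8)
  'b': [0/1 + 1/1*1/8, 0/1 + 1/1*3/8) = [1/8, 3/8)
  'f': [0/1 + 1/1*3/8, 0/1 + 1/1*1/1) = [3/8, 1/1) <- contains code 17/32
  emit 'f', narrow to [3/8, 1/1)
Step 2: interval [3/8, 1/1), width = 1/1 - 3/8 = 5/8
  'e': [3/8 + 5/8*0/1, 3/8 + 5/8*1/8) = [3/8, 29/64)
  'b': [3/8 + 5/8*1/8, 3/8 + 5/8*3/8) = [29/64, 39/64) <- contains code 17/32
  'f': [3/8 + 5/8*3/8, 3/8 + 5/8*1/1) = [39/64, 1/1)
  emit 'b', narrow to [29/64, 39/64)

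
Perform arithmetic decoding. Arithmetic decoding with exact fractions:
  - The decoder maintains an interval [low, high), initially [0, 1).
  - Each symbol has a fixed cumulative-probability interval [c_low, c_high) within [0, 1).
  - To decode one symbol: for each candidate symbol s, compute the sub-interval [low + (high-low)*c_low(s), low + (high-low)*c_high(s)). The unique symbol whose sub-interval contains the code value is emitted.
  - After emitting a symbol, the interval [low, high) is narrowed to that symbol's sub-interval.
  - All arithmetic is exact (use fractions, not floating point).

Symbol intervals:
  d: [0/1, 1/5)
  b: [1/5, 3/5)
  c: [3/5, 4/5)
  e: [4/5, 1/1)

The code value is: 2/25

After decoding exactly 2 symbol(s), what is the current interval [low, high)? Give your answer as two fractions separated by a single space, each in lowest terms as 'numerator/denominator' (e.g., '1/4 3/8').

Answer: 1/25 3/25

Derivation:
Step 1: interval [0/1, 1/1), width = 1/1 - 0/1 = 1/1
  'd': [0/1 + 1/1*0/1, 0/1 + 1/1*1/5) = [0/1, 1/5) <- contains code 2/25
  'b': [0/1 + 1/1*1/5, 0/1 + 1/1*3/5) = [1/5, 3/5)
  'c': [0/1 + 1/1*3/5, 0/1 + 1/1*4/5) = [3/5, 4/5)
  'e': [0/1 + 1/1*4/5, 0/1 + 1/1*1/1) = [4/5, 1/1)
  emit 'd', narrow to [0/1, 1/5)
Step 2: interval [0/1, 1/5), width = 1/5 - 0/1 = 1/5
  'd': [0/1 + 1/5*0/1, 0/1 + 1/5*1/5) = [0/1, 1/25)
  'b': [0/1 + 1/5*1/5, 0/1 + 1/5*3/5) = [1/25, 3/25) <- contains code 2/25
  'c': [0/1 + 1/5*3/5, 0/1 + 1/5*4/5) = [3/25, 4/25)
  'e': [0/1 + 1/5*4/5, 0/1 + 1/5*1/1) = [4/25, 1/5)
  emit 'b', narrow to [1/25, 3/25)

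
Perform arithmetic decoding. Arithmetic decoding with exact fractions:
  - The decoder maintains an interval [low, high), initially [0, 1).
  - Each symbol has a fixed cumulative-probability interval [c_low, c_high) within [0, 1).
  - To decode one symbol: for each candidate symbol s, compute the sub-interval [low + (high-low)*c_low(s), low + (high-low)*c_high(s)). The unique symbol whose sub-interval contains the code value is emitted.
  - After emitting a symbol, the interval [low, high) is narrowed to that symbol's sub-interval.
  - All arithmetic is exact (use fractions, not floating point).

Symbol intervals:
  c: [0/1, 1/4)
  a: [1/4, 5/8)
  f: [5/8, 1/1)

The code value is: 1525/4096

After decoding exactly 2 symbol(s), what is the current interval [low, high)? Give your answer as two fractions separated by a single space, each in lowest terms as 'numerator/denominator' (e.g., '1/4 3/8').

Step 1: interval [0/1, 1/1), width = 1/1 - 0/1 = 1/1
  'c': [0/1 + 1/1*0/1, 0/1 + 1/1*1/4) = [0/1, 1/4)
  'a': [0/1 + 1/1*1/4, 0/1 + 1/1*5/8) = [1/4, 5/8) <- contains code 1525/4096
  'f': [0/1 + 1/1*5/8, 0/1 + 1/1*1/1) = [5/8, 1/1)
  emit 'a', narrow to [1/4, 5/8)
Step 2: interval [1/4, 5/8), width = 5/8 - 1/4 = 3/8
  'c': [1/4 + 3/8*0/1, 1/4 + 3/8*1/4) = [1/4, 11/32)
  'a': [1/4 + 3/8*1/4, 1/4 + 3/8*5/8) = [11/32, 31/64) <- contains code 1525/4096
  'f': [1/4 + 3/8*5/8, 1/4 + 3/8*1/1) = [31/64, 5/8)
  emit 'a', narrow to [11/32, 31/64)

Answer: 11/32 31/64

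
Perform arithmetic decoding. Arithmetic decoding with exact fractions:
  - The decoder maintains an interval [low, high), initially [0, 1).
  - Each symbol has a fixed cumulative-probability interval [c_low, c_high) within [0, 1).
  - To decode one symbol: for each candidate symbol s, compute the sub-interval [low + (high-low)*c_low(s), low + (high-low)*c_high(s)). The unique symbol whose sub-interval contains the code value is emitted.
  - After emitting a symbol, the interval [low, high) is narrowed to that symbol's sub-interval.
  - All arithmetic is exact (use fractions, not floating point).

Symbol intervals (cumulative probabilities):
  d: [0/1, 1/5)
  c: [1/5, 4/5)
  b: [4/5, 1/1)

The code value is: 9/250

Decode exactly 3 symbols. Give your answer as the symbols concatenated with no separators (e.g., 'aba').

Answer: ddb

Derivation:
Step 1: interval [0/1, 1/1), width = 1/1 - 0/1 = 1/1
  'd': [0/1 + 1/1*0/1, 0/1 + 1/1*1/5) = [0/1, 1/5) <- contains code 9/250
  'c': [0/1 + 1/1*1/5, 0/1 + 1/1*4/5) = [1/5, 4/5)
  'b': [0/1 + 1/1*4/5, 0/1 + 1/1*1/1) = [4/5, 1/1)
  emit 'd', narrow to [0/1, 1/5)
Step 2: interval [0/1, 1/5), width = 1/5 - 0/1 = 1/5
  'd': [0/1 + 1/5*0/1, 0/1 + 1/5*1/5) = [0/1, 1/25) <- contains code 9/250
  'c': [0/1 + 1/5*1/5, 0/1 + 1/5*4/5) = [1/25, 4/25)
  'b': [0/1 + 1/5*4/5, 0/1 + 1/5*1/1) = [4/25, 1/5)
  emit 'd', narrow to [0/1, 1/25)
Step 3: interval [0/1, 1/25), width = 1/25 - 0/1 = 1/25
  'd': [0/1 + 1/25*0/1, 0/1 + 1/25*1/5) = [0/1, 1/125)
  'c': [0/1 + 1/25*1/5, 0/1 + 1/25*4/5) = [1/125, 4/125)
  'b': [0/1 + 1/25*4/5, 0/1 + 1/25*1/1) = [4/125, 1/25) <- contains code 9/250
  emit 'b', narrow to [4/125, 1/25)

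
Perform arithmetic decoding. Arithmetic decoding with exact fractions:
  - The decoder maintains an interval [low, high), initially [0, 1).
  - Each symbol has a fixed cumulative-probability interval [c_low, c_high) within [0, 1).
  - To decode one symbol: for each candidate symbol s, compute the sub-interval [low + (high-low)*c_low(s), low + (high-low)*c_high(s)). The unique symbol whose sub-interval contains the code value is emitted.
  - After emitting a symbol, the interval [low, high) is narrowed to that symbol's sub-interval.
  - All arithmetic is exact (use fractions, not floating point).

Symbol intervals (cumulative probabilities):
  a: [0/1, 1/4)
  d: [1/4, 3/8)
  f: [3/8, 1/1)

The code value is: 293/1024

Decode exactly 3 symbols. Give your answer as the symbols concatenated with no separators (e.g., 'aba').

Step 1: interval [0/1, 1/1), width = 1/1 - 0/1 = 1/1
  'a': [0/1 + 1/1*0/1, 0/1 + 1/1*1/4) = [0/1, 1/4)
  'd': [0/1 + 1/1*1/4, 0/1 + 1/1*3/8) = [1/4, 3/8) <- contains code 293/1024
  'f': [0/1 + 1/1*3/8, 0/1 + 1/1*1/1) = [3/8, 1/1)
  emit 'd', narrow to [1/4, 3/8)
Step 2: interval [1/4, 3/8), width = 3/8 - 1/4 = 1/8
  'a': [1/4 + 1/8*0/1, 1/4 + 1/8*1/4) = [1/4, 9/32)
  'd': [1/4 + 1/8*1/4, 1/4 + 1/8*3/8) = [9/32, 19/64) <- contains code 293/1024
  'f': [1/4 + 1/8*3/8, 1/4 + 1/8*1/1) = [19/64, 3/8)
  emit 'd', narrow to [9/32, 19/64)
Step 3: interval [9/32, 19/64), width = 19/64 - 9/32 = 1/64
  'a': [9/32 + 1/64*0/1, 9/32 + 1/64*1/4) = [9/32, 73/256)
  'd': [9/32 + 1/64*1/4, 9/32 + 1/64*3/8) = [73/256, 147/512) <- contains code 293/1024
  'f': [9/32 + 1/64*3/8, 9/32 + 1/64*1/1) = [147/512, 19/64)
  emit 'd', narrow to [73/256, 147/512)

Answer: ddd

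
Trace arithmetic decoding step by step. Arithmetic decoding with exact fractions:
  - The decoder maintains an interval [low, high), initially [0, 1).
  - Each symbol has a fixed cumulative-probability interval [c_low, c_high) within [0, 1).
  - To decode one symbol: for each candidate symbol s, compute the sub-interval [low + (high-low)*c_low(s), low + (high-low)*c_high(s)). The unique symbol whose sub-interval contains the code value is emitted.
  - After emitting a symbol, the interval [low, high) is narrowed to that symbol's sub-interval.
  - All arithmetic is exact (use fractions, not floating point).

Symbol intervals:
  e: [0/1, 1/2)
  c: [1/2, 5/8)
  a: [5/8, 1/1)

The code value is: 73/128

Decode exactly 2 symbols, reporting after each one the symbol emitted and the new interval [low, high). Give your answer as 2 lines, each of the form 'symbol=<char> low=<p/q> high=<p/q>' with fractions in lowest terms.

Step 1: interval [0/1, 1/1), width = 1/1 - 0/1 = 1/1
  'e': [0/1 + 1/1*0/1, 0/1 + 1/1*1/2) = [0/1, 1/2)
  'c': [0/1 + 1/1*1/2, 0/1 + 1/1*5/8) = [1/2, 5/8) <- contains code 73/128
  'a': [0/1 + 1/1*5/8, 0/1 + 1/1*1/1) = [5/8, 1/1)
  emit 'c', narrow to [1/2, 5/8)
Step 2: interval [1/2, 5/8), width = 5/8 - 1/2 = 1/8
  'e': [1/2 + 1/8*0/1, 1/2 + 1/8*1/2) = [1/2, 9/16)
  'c': [1/2 + 1/8*1/2, 1/2 + 1/8*5/8) = [9/16, 37/64) <- contains code 73/128
  'a': [1/2 + 1/8*5/8, 1/2 + 1/8*1/1) = [37/64, 5/8)
  emit 'c', narrow to [9/16, 37/64)

Answer: symbol=c low=1/2 high=5/8
symbol=c low=9/16 high=37/64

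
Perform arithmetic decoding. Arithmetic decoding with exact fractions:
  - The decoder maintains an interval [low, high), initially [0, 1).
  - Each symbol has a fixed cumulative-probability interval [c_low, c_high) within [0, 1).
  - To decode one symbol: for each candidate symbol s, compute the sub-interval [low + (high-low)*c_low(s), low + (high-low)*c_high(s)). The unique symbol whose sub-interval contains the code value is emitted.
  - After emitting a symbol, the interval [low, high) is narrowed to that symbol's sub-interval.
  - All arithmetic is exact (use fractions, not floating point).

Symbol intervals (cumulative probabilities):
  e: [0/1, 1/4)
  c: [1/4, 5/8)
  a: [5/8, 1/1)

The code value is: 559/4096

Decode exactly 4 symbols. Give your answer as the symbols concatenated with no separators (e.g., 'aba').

Step 1: interval [0/1, 1/1), width = 1/1 - 0/1 = 1/1
  'e': [0/1 + 1/1*0/1, 0/1 + 1/1*1/4) = [0/1, 1/4) <- contains code 559/4096
  'c': [0/1 + 1/1*1/4, 0/1 + 1/1*5/8) = [1/4, 5/8)
  'a': [0/1 + 1/1*5/8, 0/1 + 1/1*1/1) = [5/8, 1/1)
  emit 'e', narrow to [0/1, 1/4)
Step 2: interval [0/1, 1/4), width = 1/4 - 0/1 = 1/4
  'e': [0/1 + 1/4*0/1, 0/1 + 1/4*1/4) = [0/1, 1/16)
  'c': [0/1 + 1/4*1/4, 0/1 + 1/4*5/8) = [1/16, 5/32) <- contains code 559/4096
  'a': [0/1 + 1/4*5/8, 0/1 + 1/4*1/1) = [5/32, 1/4)
  emit 'c', narrow to [1/16, 5/32)
Step 3: interval [1/16, 5/32), width = 5/32 - 1/16 = 3/32
  'e': [1/16 + 3/32*0/1, 1/16 + 3/32*1/4) = [1/16, 11/128)
  'c': [1/16 + 3/32*1/4, 1/16 + 3/32*5/8) = [11/128, 31/256)
  'a': [1/16 + 3/32*5/8, 1/16 + 3/32*1/1) = [31/256, 5/32) <- contains code 559/4096
  emit 'a', narrow to [31/256, 5/32)
Step 4: interval [31/256, 5/32), width = 5/32 - 31/256 = 9/256
  'e': [31/256 + 9/256*0/1, 31/256 + 9/256*1/4) = [31/256, 133/1024)
  'c': [31/256 + 9/256*1/4, 31/256 + 9/256*5/8) = [133/1024, 293/2048) <- contains code 559/4096
  'a': [31/256 + 9/256*5/8, 31/256 + 9/256*1/1) = [293/2048, 5/32)
  emit 'c', narrow to [133/1024, 293/2048)

Answer: ecac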